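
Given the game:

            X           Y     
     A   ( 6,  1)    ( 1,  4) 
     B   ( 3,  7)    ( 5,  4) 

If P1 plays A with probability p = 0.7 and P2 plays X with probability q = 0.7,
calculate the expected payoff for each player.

E[P1] = 4.23, E[P2] = 3.16

Work:
E[P1] = p·q·π₁(A,X) + p·(1-q)·π₁(A,Y) + (1-p)·q·π₁(B,X) + (1-p)·(1-q)·π₁(B,Y)
= 0.7·0.7·6 + 0.7·0.3·1 + 0.3·0.7·3 + 0.3·0.3·5
= 4.23

E[P2] = 3.16 (similar calculation)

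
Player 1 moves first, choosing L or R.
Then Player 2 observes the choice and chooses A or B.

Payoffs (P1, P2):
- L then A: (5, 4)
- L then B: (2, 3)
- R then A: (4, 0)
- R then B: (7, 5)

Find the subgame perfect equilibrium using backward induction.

P1 plays R, P2 plays A after L and B after R; Payoff (7, 5)

Work:
Backward induction:
After L: P2 chooses A → P1 gets 5
After R: P2 chooses B → P1 gets 7
P1 chooses R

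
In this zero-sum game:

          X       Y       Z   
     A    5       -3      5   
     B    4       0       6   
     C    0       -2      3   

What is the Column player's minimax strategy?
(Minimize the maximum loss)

Column should play Y, value = 0

Work:
Column player minimizes Row's maximum payoff:
Column X: max payoff to Row = 5
Column Y: max payoff to Row = 0
Column Z: max payoff to Row = 6
Minimum is 0, achieved by column Y.
Minimax strategy: Y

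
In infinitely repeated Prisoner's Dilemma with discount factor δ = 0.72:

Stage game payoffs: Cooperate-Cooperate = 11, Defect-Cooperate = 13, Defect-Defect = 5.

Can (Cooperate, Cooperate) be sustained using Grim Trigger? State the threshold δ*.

δ* = 0.25; since δ = 0.72 ≥ 0.25, cooperation can be sustained

Work:
For Grim Trigger:
Cooperate forever: 11/(1-δ)
Defect then punished: 13 + 5·δ/(1-δ)
Need: 11/(1-δ) ≥ 13 + 5·δ/(1-δ)
Solving: δ ≥ (T-R)/(T-P) = (13-11)/(13-5) = 0.25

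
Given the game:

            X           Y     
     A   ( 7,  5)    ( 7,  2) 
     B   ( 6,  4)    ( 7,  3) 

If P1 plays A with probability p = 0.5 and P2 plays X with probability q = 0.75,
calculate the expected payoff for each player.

E[P1] = 6.625, E[P2] = 4.0

Work:
E[P1] = p·q·π₁(A,X) + p·(1-q)·π₁(A,Y) + (1-p)·q·π₁(B,X) + (1-p)·(1-q)·π₁(B,Y)
= 0.5·0.75·7 + 0.5·0.25·7 + 0.5·0.75·6 + 0.5·0.25·7
= 6.625

E[P2] = 4.0 (similar calculation)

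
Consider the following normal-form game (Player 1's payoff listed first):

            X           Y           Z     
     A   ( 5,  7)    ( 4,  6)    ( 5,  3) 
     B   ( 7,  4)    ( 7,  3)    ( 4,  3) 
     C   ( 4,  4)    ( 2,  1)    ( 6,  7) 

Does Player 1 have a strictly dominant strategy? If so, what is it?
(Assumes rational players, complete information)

No strictly dominant strategy exists for Player 1

Work:
A strategy strictly dominates another if it gives a strictly higher payoff against every opponent action. Compare each pair of P1's strategies column-by-column:
  A vs B: [5 vs 7, 4 vs 7, 5 vs 4] → A does not strictly dominate B (column X: 5 ≤ 7)
  A vs C: [5 vs 4, 4 vs 2, 5 vs 6] → A does not strictly dominate C (column Z: 5 ≤ 6)
  B vs A: [7 vs 5, 7 vs 4, 4 vs 5] → B does not strictly dominate A (column Z: 4 ≤ 5)
  B vs C: [7 vs 4, 7 vs 2, 4 vs 6] → B does not strictly dominate C (column Z: 4 ≤ 6)
  C vs A: [4 vs 5, 2 vs 4, 6 vs 5] → C does not strictly dominate A (column X: 4 ≤ 5)
  C vs B: [4 vs 7, 2 vs 7, 6 vs 4] → C does not strictly dominate B (column X: 4 ≤ 7)
No single strategy strictly dominates all others → no strictly dominant strategy.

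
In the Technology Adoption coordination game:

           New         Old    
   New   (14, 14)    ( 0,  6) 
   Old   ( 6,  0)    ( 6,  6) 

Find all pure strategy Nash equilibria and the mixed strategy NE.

Pure NE: (New, New) and (Old, Old); Mixed NE: p = 0.4286, q = 0.4286

Work:
Check pure NE:
(New, New): (14, 14) - no unilateral deviation beneficial
(Old, Old): (6, 6) - no unilateral deviation beneficial
Mixed NE: P1 plays New with p = 0.4286, P2 plays New with q = 0.4286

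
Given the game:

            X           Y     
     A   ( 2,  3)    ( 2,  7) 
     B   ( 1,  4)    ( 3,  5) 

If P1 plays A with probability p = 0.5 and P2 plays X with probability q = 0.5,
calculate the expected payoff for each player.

E[P1] = 2.0, E[P2] = 4.75

Work:
E[P1] = p·q·π₁(A,X) + p·(1-q)·π₁(A,Y) + (1-p)·q·π₁(B,X) + (1-p)·(1-q)·π₁(B,Y)
= 0.5·0.5·2 + 0.5·0.5·2 + 0.5·0.5·1 + 0.5·0.5·3
= 2.0

E[P2] = 4.75 (similar calculation)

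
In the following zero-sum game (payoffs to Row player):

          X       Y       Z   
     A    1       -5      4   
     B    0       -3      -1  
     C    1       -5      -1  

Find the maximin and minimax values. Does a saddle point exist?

Maximin = -3, Minimax = -3, Saddle: True

Work:
Row minimums: [-5, -3, -5] → maximin = -3
Column maximums: [1, -3, 4] → minimax = -3
Saddle point exists! Game value = -3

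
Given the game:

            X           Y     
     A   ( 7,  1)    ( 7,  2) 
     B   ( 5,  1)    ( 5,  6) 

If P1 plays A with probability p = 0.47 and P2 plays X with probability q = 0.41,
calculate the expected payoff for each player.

E[P1] = 5.94, E[P2] = 2.8408

Work:
E[P1] = p·q·π₁(A,X) + p·(1-q)·π₁(A,Y) + (1-p)·q·π₁(B,X) + (1-p)·(1-q)·π₁(B,Y)
= 0.47·0.41·7 + 0.47·0.59·7 + 0.53·0.41·5 + 0.53·0.59·5
= 5.94

E[P2] = 2.8408 (similar calculation)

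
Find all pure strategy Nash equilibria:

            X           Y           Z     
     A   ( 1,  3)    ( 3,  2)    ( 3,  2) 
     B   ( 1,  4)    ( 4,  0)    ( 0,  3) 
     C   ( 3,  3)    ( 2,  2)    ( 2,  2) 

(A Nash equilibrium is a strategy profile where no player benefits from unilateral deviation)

Nash equilibrium: (C, X)

Work:
Best responses:
  P1 vs X: payoffs [1, 1, 3] → best response C (payoff 3)
  P1 vs Y: payoffs [3, 4, 2] → best response B (payoff 4)
  P1 vs Z: payoffs [3, 0, 2] → best response A (payoff 3)
  P2 vs A: payoffs [3, 2, 2] → best response X (payoff 3)
  P2 vs B: payoffs [4, 0, 3] → best response X (payoff 4)
  P2 vs C: payoffs [3, 2, 2] → best response X (payoff 3)
Mutual best responses: (C,X) → Nash equilibria.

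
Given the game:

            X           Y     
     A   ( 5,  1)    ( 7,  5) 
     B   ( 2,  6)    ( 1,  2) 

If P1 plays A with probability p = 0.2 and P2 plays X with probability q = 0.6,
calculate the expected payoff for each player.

E[P1] = 2.44, E[P2] = 4.04

Work:
E[P1] = p·q·π₁(A,X) + p·(1-q)·π₁(A,Y) + (1-p)·q·π₁(B,X) + (1-p)·(1-q)·π₁(B,Y)
= 0.2·0.6·5 + 0.2·0.4·7 + 0.8·0.6·2 + 0.8·0.4·1
= 2.44

E[P2] = 4.04 (similar calculation)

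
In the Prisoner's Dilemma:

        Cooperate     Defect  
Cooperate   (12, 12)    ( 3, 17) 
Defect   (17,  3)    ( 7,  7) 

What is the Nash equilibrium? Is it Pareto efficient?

(Defect, Defect) is NE; not Pareto efficient

Work:
Defect dominates Cooperate for both players:
If P2 cooperates: Defect (17) > Cooperate (12)
If P2 defects: Defect (7) > Cooperate (3)
NE: (Defect, Defect) with payoff (7, 7)
But (Cooperate, Cooperate) = (12, 12) Pareto dominates (7, 7)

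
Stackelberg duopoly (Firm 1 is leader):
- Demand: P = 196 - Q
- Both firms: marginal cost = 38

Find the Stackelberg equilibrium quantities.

q₁* (leader) = 79.0, q₂* (follower) = 39.5

Work:
Follower's reaction: q₂ = (a - c - q₁)/2
Leader substitutes: π₁ = q₁·(a - q₁ - (a-c-q₁)/2 - c)
FOC: q₁* = (196 - 38)/2 = 79.00
Then: q₂* = (196 - 38 - 79.0)/2 = 39.50
Leader has first-mover advantage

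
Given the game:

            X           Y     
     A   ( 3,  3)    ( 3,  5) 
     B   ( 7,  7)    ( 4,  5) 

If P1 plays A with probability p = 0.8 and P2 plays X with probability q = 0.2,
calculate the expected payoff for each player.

E[P1] = 3.32, E[P2] = 4.76

Work:
E[P1] = p·q·π₁(A,X) + p·(1-q)·π₁(A,Y) + (1-p)·q·π₁(B,X) + (1-p)·(1-q)·π₁(B,Y)
= 0.8·0.2·3 + 0.8·0.8·3 + 0.2·0.2·7 + 0.2·0.8·4
= 3.32

E[P2] = 4.76 (similar calculation)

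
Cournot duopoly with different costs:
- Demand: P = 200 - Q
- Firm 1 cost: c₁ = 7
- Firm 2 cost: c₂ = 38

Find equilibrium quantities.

q₁* = 74.67, q₂* = 43.67

Work:
Reaction: q₁ = (200 - 7 - q₂)/2
Reaction: q₂ = (200 - 38 - q₁)/2
Solve simultaneously:
q₁* = (200 - 2×7 + 38)/3 = 74.67
q₂* = (200 - 2×38 + 7)/3 = 43.67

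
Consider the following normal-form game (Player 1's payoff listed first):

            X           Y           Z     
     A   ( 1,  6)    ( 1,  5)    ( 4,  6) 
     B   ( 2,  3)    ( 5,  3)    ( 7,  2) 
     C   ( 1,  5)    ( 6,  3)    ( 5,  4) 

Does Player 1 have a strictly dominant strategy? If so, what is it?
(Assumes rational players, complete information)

No strictly dominant strategy exists for Player 1

Work:
A strategy strictly dominates another if it gives a strictly higher payoff against every opponent action. Compare each pair of P1's strategies column-by-column:
  A vs B: [1 vs 2, 1 vs 5, 4 vs 7] → A does not strictly dominate B (column X: 1 ≤ 2)
  A vs C: [1 vs 1, 1 vs 6, 4 vs 5] → A does not strictly dominate C (column X: 1 ≤ 1)
  B vs A: [2 vs 1, 5 vs 1, 7 vs 4] → B strictly dominates A
  B vs C: [2 vs 1, 5 vs 6, 7 vs 5] → B does not strictly dominate C (column Y: 5 ≤ 6)
  C vs A: [1 vs 1, 6 vs 1, 5 vs 4] → C does not strictly dominate A (column X: 1 ≤ 1)
  C vs B: [1 vs 2, 6 vs 5, 5 vs 7] → C does not strictly dominate B (column X: 1 ≤ 2)
No single strategy strictly dominates all others → no strictly dominant strategy.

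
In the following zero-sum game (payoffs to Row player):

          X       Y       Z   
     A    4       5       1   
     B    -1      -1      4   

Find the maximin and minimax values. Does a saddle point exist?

Maximin = 1, Minimax = 4, Saddle: False

Work:
Row minimums: [1, -1] → maximin = 1
Column maximums: [4, 5, 4] → minimax = 4
No saddle point (maximin ≠ minimax). Mixed strategy needed.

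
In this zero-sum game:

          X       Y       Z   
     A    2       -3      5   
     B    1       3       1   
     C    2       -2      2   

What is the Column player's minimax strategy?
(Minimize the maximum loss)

Column should play X, value = 2

Work:
Column player minimizes Row's maximum payoff:
Column X: max payoff to Row = 2
Column Y: max payoff to Row = 3
Column Z: max payoff to Row = 5
Minimum is 2, achieved by column X.
Minimax strategy: X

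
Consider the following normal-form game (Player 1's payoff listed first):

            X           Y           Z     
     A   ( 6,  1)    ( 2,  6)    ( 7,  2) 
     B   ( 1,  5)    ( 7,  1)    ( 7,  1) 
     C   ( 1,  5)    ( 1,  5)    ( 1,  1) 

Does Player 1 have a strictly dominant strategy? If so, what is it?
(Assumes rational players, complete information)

No strictly dominant strategy exists for Player 1

Work:
A strategy strictly dominates another if it gives a strictly higher payoff against every opponent action. Compare each pair of P1's strategies column-by-column:
  A vs B: [6 vs 1, 2 vs 7, 7 vs 7] → A does not strictly dominate B (column Y: 2 ≤ 7)
  A vs C: [6 vs 1, 2 vs 1, 7 vs 1] → A strictly dominates C
  B vs A: [1 vs 6, 7 vs 2, 7 vs 7] → B does not strictly dominate A (column X: 1 ≤ 6)
  B vs C: [1 vs 1, 7 vs 1, 7 vs 1] → B does not strictly dominate C (column X: 1 ≤ 1)
  C vs A: [1 vs 6, 1 vs 2, 1 vs 7] → C does not strictly dominate A (column X: 1 ≤ 6)
  C vs B: [1 vs 1, 1 vs 7, 1 vs 7] → C does not strictly dominate B (column X: 1 ≤ 1)
No single strategy strictly dominates all others → no strictly dominant strategy.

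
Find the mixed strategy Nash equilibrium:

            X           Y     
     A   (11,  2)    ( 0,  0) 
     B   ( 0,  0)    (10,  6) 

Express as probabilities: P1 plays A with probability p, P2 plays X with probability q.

p = 0.75, q = 0.4762

Work:
Find probabilities that make opponent indifferent:
P2 chooses q to make P1 indifferent between A and B
P1 chooses p to make P2 indifferent between X and Y
Mixed NE: P1 plays (A: 0.75, B: 0.25), P2 plays (X: 0.4762, Y: 0.5238)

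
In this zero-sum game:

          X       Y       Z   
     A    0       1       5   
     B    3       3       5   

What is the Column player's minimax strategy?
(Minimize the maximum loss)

Column should play X or Y (all achieve the minimum), value = 3

Work:
Column player minimizes Row's maximum payoff:
Column X: max payoff to Row = 3
Column Y: max payoff to Row = 3
Column Z: max payoff to Row = 5
Minimum is 3, achieved by columns X, Y (tied).
Each of X or Y is a minimax strategy.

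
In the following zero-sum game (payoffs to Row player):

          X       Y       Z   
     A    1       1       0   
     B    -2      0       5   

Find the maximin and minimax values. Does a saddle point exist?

Maximin = 0, Minimax = 1, Saddle: False

Work:
Row minimums: [0, -2] → maximin = 0
Column maximums: [1, 1, 5] → minimax = 1
No saddle point (maximin ≠ minimax). Mixed strategy needed.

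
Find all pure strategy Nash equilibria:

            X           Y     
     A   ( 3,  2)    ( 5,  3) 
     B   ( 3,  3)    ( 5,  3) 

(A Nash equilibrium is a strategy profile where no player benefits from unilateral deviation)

Nash equilibrium: (A, Y), (B, X), (B, Y)

Work:
Best responses:
  P1 vs X: payoffs [3, 3] → best response A/B (payoff 3)
  P1 vs Y: payoffs [5, 5] → best response A/B (payoff 5)
  P2 vs A: payoffs [2, 3] → best response Y (payoff 3)
  P2 vs B: payoffs [3, 3] → best response X/Y (payoff 3)
Mutual best responses: (A,Y), (B,X), (B,Y) → Nash equilibria.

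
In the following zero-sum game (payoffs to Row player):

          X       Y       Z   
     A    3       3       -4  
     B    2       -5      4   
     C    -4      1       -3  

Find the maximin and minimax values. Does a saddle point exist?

Maximin = -4, Minimax = 3, Saddle: False

Work:
Row minimums: [-4, -5, -4] → maximin = -4
Column maximums: [3, 3, 4] → minimax = 3
No saddle point (maximin ≠ minimax). Mixed strategy needed.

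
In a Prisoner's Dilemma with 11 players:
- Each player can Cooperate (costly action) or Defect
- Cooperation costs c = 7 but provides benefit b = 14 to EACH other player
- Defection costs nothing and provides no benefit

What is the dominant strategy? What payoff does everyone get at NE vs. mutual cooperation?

Dominant: Defect; NE payoff = 0; Coop payoff = 133

Work:
Defect dominates (saves cost c = 7, benefit to others is external)
NE: All defect → everyone gets 0
If all cooperate: each receives (10)×14 - 7 = 133
Social dilemma: 133 > 0 but NE gives 0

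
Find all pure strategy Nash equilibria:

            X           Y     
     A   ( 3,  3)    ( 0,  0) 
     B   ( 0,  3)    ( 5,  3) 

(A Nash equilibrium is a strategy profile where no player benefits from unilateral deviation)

Nash equilibrium: (A, X), (B, Y)

Work:
Best responses:
  P1 vs X: payoffs [3, 0] → best response A (payoff 3)
  P1 vs Y: payoffs [0, 5] → best response B (payoff 5)
  P2 vs A: payoffs [3, 0] → best response X (payoff 3)
  P2 vs B: payoffs [3, 3] → best response X/Y (payoff 3)
Mutual best responses: (A,X), (B,Y) → Nash equilibria.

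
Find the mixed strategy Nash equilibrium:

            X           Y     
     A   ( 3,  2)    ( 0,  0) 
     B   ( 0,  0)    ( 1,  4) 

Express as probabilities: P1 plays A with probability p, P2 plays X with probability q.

p = 0.6667, q = 0.25

Work:
Find probabilities that make opponent indifferent:
P2 chooses q to make P1 indifferent between A and B
P1 chooses p to make P2 indifferent between X and Y
Mixed NE: P1 plays (A: 0.6667, B: 0.3333), P2 plays (X: 0.25, Y: 0.75)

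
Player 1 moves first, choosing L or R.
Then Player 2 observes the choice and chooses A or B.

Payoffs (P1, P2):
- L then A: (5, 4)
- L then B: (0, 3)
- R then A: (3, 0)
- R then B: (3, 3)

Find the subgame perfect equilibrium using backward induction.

P1 plays L, P2 plays A after L and B after R; Payoff (5, 4)

Work:
Backward induction:
After L: P2 chooses A → P1 gets 5
After R: P2 chooses B → P1 gets 3
P1 chooses L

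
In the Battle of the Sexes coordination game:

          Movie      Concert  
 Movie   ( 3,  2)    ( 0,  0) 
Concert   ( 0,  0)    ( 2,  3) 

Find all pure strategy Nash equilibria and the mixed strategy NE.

Pure NE: (Movie, Movie) and (Concert, Concert); Mixed NE: p = 0.6, q = 0.4

Work:
Check pure NE:
(Movie, Movie): (3, 2) - no unilateral deviation beneficial
(Concert, Concert): (2, 3) - no unilateral deviation beneficial
Mixed NE: P1 plays Movie with p = 0.6, P2 plays Movie with q = 0.4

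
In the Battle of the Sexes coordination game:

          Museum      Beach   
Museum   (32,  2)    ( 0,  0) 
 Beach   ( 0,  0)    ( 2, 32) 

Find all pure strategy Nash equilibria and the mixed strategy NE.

Pure NE: (Museum, Museum) and (Beach, Beach); Mixed NE: p = 0.9412, q = 0.0588

Work:
Check pure NE:
(Museum, Museum): (32, 2) - no unilateral deviation beneficial
(Beach, Beach): (2, 32) - no unilateral deviation beneficial
Mixed NE: P1 plays Museum with p = 0.9412, P2 plays Museum with q = 0.0588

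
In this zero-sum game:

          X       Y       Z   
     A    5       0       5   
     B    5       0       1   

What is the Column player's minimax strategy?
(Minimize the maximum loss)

Column should play Y, value = 0

Work:
Column player minimizes Row's maximum payoff:
Column X: max payoff to Row = 5
Column Y: max payoff to Row = 0
Column Z: max payoff to Row = 5
Minimum is 0, achieved by column Y.
Minimax strategy: Y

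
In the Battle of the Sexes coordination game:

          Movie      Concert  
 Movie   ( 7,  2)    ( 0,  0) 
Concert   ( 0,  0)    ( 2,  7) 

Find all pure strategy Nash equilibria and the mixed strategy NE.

Pure NE: (Movie, Movie) and (Concert, Concert); Mixed NE: p = 0.7778, q = 0.2222

Work:
Check pure NE:
(Movie, Movie): (7, 2) - no unilateral deviation beneficial
(Concert, Concert): (2, 7) - no unilateral deviation beneficial
Mixed NE: P1 plays Movie with p = 0.7778, P2 plays Movie with q = 0.2222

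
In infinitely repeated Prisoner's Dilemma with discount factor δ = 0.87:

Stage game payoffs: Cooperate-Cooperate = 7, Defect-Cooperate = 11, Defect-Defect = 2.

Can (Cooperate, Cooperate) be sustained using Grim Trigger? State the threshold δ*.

δ* = 0.4444; since δ = 0.87 ≥ 0.4444, cooperation can be sustained

Work:
For Grim Trigger:
Cooperate forever: 7/(1-δ)
Defect then punished: 11 + 2·δ/(1-δ)
Need: 7/(1-δ) ≥ 11 + 2·δ/(1-δ)
Solving: δ ≥ (T-R)/(T-P) = (11-7)/(11-2) = 0.4444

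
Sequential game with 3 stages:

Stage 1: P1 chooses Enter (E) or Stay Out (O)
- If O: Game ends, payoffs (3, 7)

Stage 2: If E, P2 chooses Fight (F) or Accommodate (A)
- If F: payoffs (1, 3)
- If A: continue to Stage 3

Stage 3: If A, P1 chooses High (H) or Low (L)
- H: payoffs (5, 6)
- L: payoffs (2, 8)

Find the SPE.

SPE: (E, A, H); Outcome (5, 6)

Work:
Stage 3: P1 chooses H (5 vs 2)
Stage 2: P2: F->3, A->6 (anticipating H). Choose A
Stage 1: P1: O->3, E->5 (anticipating A, H). Choose E
SPE path: E -> A -> H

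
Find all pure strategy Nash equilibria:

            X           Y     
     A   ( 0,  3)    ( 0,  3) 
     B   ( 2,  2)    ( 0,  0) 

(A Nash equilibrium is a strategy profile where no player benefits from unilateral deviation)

Nash equilibrium: (A, Y), (B, X)

Work:
Best responses:
  P1 vs X: payoffs [0, 2] → best response B (payoff 2)
  P1 vs Y: payoffs [0, 0] → best response A/B (payoff 0)
  P2 vs A: payoffs [3, 3] → best response X/Y (payoff 3)
  P2 vs B: payoffs [2, 0] → best response X (payoff 2)
Mutual best responses: (A,Y), (B,X) → Nash equilibria.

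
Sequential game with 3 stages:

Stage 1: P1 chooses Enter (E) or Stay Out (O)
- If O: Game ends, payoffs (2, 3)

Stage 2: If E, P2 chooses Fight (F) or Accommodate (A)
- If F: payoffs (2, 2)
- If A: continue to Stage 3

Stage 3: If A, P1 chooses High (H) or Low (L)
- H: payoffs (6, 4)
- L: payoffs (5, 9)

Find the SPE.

SPE: (E, A, H); Outcome (6, 4)

Work:
Stage 3: P1 chooses H (6 vs 5)
Stage 2: P2: F->2, A->4 (anticipating H). Choose A
Stage 1: P1: O->2, E->6 (anticipating A, H). Choose E
SPE path: E -> A -> H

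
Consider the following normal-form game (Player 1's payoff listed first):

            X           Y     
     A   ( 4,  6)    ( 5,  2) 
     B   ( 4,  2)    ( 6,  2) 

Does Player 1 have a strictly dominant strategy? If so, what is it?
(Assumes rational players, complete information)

No strictly dominant strategy exists for Player 1

Work:
A strategy strictly dominates another if it gives a strictly higher payoff against every opponent action. Compare each pair of P1's strategies column-by-column:
  A vs B: [4 vs 4, 5 vs 6] → A does not strictly dominate B (column X: 4 ≤ 4)
  B vs A: [4 vs 4, 6 vs 5] → B does not strictly dominate A (column X: 4 ≤ 4)
No single strategy strictly dominates all others → no strictly dominant strategy.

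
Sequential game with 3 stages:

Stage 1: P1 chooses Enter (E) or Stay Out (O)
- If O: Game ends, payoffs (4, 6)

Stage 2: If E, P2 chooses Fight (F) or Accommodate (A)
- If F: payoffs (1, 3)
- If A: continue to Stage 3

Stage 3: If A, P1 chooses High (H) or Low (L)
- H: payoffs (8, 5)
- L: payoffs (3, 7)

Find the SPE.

SPE: (E, A, H); Outcome (8, 5)

Work:
Stage 3: P1 chooses H (8 vs 3)
Stage 2: P2: F->3, A->5 (anticipating H). Choose A
Stage 1: P1: O->4, E->8 (anticipating A, H). Choose E
SPE path: E -> A -> H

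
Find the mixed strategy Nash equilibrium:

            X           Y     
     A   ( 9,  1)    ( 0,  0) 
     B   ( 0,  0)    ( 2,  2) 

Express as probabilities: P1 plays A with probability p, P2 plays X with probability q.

p = 0.6667, q = 0.1818

Work:
Find probabilities that make opponent indifferent:
P2 chooses q to make P1 indifferent between A and B
P1 chooses p to make P2 indifferent between X and Y
Mixed NE: P1 plays (A: 0.6667, B: 0.3333), P2 plays (X: 0.1818, Y: 0.8182)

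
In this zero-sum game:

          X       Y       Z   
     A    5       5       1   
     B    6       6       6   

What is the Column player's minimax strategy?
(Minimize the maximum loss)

Column should play X or Y or Z (all achieve the minimum), value = 6

Work:
Column player minimizes Row's maximum payoff:
Column X: max payoff to Row = 6
Column Y: max payoff to Row = 6
Column Z: max payoff to Row = 6
Minimum is 6, achieved by columns X, Y, Z (tied).
Each of X or Y or Z is a minimax strategy.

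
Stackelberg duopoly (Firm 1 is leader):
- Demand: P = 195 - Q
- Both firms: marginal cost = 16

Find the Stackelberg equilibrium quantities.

q₁* (leader) = 89.5, q₂* (follower) = 44.75

Work:
Follower's reaction: q₂ = (a - c - q₁)/2
Leader substitutes: π₁ = q₁·(a - q₁ - (a-c-q₁)/2 - c)
FOC: q₁* = (195 - 16)/2 = 89.50
Then: q₂* = (195 - 16 - 89.5)/2 = 44.75
Leader has first-mover advantage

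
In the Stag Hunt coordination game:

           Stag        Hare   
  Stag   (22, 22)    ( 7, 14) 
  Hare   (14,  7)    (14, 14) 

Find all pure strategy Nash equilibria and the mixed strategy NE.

Pure NE: (Stag, Stag) and (Hare, Hare); Mixed NE: p = 0.4667, q = 0.4667

Work:
Check pure NE:
(Stag, Stag): (22, 22) - no unilateral deviation beneficial
(Hare, Hare): (14, 14) - no unilateral deviation beneficial
Mixed NE: P1 plays Stag with p = 0.4667, P2 plays Stag with q = 0.4667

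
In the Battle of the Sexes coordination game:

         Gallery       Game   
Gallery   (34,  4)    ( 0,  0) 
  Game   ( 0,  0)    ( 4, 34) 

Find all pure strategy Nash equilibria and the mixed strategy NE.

Pure NE: (Gallery, Gallery) and (Game, Game); Mixed NE: p = 0.8947, q = 0.1053

Work:
Check pure NE:
(Gallery, Gallery): (34, 4) - no unilateral deviation beneficial
(Game, Game): (4, 34) - no unilateral deviation beneficial
Mixed NE: P1 plays Gallery with p = 0.8947, P2 plays Gallery with q = 0.1053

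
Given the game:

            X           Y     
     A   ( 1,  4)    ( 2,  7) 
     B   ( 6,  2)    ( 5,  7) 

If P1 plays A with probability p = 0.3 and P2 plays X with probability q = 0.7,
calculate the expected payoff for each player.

E[P1] = 4.38, E[P2] = 3.92

Work:
E[P1] = p·q·π₁(A,X) + p·(1-q)·π₁(A,Y) + (1-p)·q·π₁(B,X) + (1-p)·(1-q)·π₁(B,Y)
= 0.3·0.7·1 + 0.3·0.3·2 + 0.7·0.7·6 + 0.7·0.3·5
= 4.38

E[P2] = 3.92 (similar calculation)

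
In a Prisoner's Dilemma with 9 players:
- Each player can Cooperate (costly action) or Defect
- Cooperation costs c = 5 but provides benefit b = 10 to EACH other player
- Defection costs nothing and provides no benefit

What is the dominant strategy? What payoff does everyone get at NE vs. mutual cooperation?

Dominant: Defect; NE payoff = 0; Coop payoff = 75

Work:
Defect dominates (saves cost c = 5, benefit to others is external)
NE: All defect → everyone gets 0
If all cooperate: each receives (8)×10 - 5 = 75
Social dilemma: 75 > 0 but NE gives 0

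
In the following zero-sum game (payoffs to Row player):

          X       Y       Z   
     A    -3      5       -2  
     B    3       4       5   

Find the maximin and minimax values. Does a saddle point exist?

Maximin = 3, Minimax = 3, Saddle: True

Work:
Row minimums: [-3, 3] → maximin = 3
Column maximums: [3, 5, 5] → minimax = 3
Saddle point exists! Game value = 3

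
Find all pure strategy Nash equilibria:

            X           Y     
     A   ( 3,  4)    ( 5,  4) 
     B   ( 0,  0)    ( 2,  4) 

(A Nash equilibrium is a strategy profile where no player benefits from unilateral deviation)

Nash equilibrium: (A, X), (A, Y)

Work:
Best responses:
  P1 vs X: payoffs [3, 0] → best response A (payoff 3)
  P1 vs Y: payoffs [5, 2] → best response A (payoff 5)
  P2 vs A: payoffs [4, 4] → best response X/Y (payoff 4)
  P2 vs B: payoffs [0, 4] → best response Y (payoff 4)
Mutual best responses: (A,X), (A,Y) → Nash equilibria.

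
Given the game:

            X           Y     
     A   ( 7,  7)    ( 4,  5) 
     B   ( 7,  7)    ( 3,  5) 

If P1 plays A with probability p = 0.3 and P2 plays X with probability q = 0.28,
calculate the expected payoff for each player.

E[P1] = 4.336, E[P2] = 5.56

Work:
E[P1] = p·q·π₁(A,X) + p·(1-q)·π₁(A,Y) + (1-p)·q·π₁(B,X) + (1-p)·(1-q)·π₁(B,Y)
= 0.3·0.28·7 + 0.3·0.72·4 + 0.7·0.28·7 + 0.7·0.72·3
= 4.336

E[P2] = 5.56 (similar calculation)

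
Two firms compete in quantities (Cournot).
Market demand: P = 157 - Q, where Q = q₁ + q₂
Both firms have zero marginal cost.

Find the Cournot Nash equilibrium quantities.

q₁* = q₂* = 52.33; P* = 52.33

Work:
Profit: π_i = P·q_i = (a - q_i - q_j)·q_i
FOC: ∂π_i/∂q_i = a - 2q_i - q_j = 0
Reaction function: q_i = (157 - q_j)/2
Symmetry: q* = 157/3 = 52.33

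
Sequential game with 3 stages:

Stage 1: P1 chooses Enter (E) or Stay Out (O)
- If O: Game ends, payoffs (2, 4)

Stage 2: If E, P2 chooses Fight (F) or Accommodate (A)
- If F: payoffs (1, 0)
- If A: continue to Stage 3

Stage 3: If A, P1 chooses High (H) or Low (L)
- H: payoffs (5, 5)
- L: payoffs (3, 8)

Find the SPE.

SPE: (E, A, H); Outcome (5, 5)

Work:
Stage 3: P1 chooses H (5 vs 3)
Stage 2: P2: F->0, A->5 (anticipating H). Choose A
Stage 1: P1: O->2, E->5 (anticipating A, H). Choose E
SPE path: E -> A -> H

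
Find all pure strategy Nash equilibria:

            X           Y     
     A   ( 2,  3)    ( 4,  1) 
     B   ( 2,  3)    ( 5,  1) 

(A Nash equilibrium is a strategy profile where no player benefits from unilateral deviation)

Nash equilibrium: (A, X), (B, X)

Work:
Best responses:
  P1 vs X: payoffs [2, 2] → best response A/B (payoff 2)
  P1 vs Y: payoffs [4, 5] → best response B (payoff 5)
  P2 vs A: payoffs [3, 1] → best response X (payoff 3)
  P2 vs B: payoffs [3, 1] → best response X (payoff 3)
Mutual best responses: (A,X), (B,X) → Nash equilibria.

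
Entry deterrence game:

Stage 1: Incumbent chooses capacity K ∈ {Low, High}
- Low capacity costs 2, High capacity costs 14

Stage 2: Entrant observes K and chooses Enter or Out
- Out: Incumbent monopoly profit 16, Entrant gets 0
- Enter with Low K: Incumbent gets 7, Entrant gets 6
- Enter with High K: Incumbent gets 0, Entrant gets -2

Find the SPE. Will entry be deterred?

SPE: (Low, Enter|Low, Out|High); Entry not deterred. Incumbent net profit = 5, Entrant gets 6

Work:
After Low K: Entrant enters (6 > 0)
After High K: Entrant stays out (-2 < 0)
Incumbent: Low → 7−2=5, High → 16−14=2
Incumbent chooses Low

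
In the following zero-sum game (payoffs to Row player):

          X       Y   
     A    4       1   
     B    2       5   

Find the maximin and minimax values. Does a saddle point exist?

Maximin = 2, Minimax = 4, Saddle: False

Work:
Row minimums: [1, 2] → maximin = 2
Column maximums: [4, 5] → minimax = 4
No saddle point (maximin ≠ minimax). Mixed strategy needed.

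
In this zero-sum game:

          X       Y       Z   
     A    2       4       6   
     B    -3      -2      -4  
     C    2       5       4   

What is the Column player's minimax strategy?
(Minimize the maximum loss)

Column should play X, value = 2

Work:
Column player minimizes Row's maximum payoff:
Column X: max payoff to Row = 2
Column Y: max payoff to Row = 5
Column Z: max payoff to Row = 6
Minimum is 2, achieved by column X.
Minimax strategy: X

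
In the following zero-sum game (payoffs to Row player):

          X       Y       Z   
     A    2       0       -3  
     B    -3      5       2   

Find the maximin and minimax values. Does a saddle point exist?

Maximin = -3, Minimax = 2, Saddle: False

Work:
Row minimums: [-3, -3] → maximin = -3
Column maximums: [2, 5, 2] → minimax = 2
No saddle point (maximin ≠ minimax). Mixed strategy needed.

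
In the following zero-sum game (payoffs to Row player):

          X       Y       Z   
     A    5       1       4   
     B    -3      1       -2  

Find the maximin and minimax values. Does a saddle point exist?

Maximin = 1, Minimax = 1, Saddle: True

Work:
Row minimums: [1, -3] → maximin = 1
Column maximums: [5, 1, 4] → minimax = 1
Saddle point exists! Game value = 1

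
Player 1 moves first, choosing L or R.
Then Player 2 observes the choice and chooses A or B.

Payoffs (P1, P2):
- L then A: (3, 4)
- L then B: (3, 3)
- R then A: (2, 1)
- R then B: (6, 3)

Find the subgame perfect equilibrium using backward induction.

P1 plays R, P2 plays A after L and B after R; Payoff (6, 3)

Work:
Backward induction:
After L: P2 chooses A → P1 gets 3
After R: P2 chooses B → P1 gets 6
P1 chooses R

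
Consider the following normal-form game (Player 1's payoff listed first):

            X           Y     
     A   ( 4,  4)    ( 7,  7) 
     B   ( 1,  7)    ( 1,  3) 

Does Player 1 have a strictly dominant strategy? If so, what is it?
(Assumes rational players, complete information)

Yes, Player 1's strictly dominant strategy is A

Work:
A strategy strictly dominates another if it gives a strictly higher payoff against every opponent action. Compare each pair of P1's strategies column-by-column:
  A vs B: [4 vs 1, 7 vs 1] → A strictly dominates B
  B vs A: [1 vs 4, 1 vs 7] → B does not strictly dominate A (column X: 1 ≤ 4)
A strictly dominates every other strategy → strictly dominant.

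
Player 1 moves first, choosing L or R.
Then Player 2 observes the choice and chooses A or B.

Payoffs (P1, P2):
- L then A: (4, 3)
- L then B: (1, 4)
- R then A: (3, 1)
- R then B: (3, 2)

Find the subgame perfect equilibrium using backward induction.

P1 plays R, P2 plays B after L and B after R; Payoff (3, 2)

Work:
Backward induction:
After L: P2 chooses B → P1 gets 1
After R: P2 chooses B → P1 gets 3
P1 chooses R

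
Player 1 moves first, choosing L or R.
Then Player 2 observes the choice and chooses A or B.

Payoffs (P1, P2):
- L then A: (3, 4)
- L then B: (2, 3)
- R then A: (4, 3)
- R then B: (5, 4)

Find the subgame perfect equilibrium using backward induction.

P1 plays R, P2 plays A after L and B after R; Payoff (5, 4)

Work:
Backward induction:
After L: P2 chooses A → P1 gets 3
After R: P2 chooses B → P1 gets 5
P1 chooses R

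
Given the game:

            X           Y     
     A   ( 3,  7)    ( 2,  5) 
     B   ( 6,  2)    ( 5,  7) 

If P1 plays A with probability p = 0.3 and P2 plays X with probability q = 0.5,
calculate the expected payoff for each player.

E[P1] = 4.6, E[P2] = 4.95

Work:
E[P1] = p·q·π₁(A,X) + p·(1-q)·π₁(A,Y) + (1-p)·q·π₁(B,X) + (1-p)·(1-q)·π₁(B,Y)
= 0.3·0.5·3 + 0.3·0.5·2 + 0.7·0.5·6 + 0.7·0.5·5
= 4.6

E[P2] = 4.95 (similar calculation)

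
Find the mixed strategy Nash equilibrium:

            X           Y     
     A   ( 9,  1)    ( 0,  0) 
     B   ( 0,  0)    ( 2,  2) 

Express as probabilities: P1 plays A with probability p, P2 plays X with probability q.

p = 0.6667, q = 0.1818

Work:
Find probabilities that make opponent indifferent:
P2 chooses q to make P1 indifferent between A and B
P1 chooses p to make P2 indifferent between X and Y
Mixed NE: P1 plays (A: 0.6667, B: 0.3333), P2 plays (X: 0.1818, Y: 0.8182)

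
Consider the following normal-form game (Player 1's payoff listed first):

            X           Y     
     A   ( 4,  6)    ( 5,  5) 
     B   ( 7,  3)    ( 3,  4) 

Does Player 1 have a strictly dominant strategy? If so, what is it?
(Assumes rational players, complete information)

No strictly dominant strategy exists for Player 1

Work:
A strategy strictly dominates another if it gives a strictly higher payoff against every opponent action. Compare each pair of P1's strategies column-by-column:
  A vs B: [4 vs 7, 5 vs 3] → A does not strictly dominate B (column X: 4 ≤ 7)
  B vs A: [7 vs 4, 3 vs 5] → B does not strictly dominate A (column Y: 3 ≤ 5)
No single strategy strictly dominates all others → no strictly dominant strategy.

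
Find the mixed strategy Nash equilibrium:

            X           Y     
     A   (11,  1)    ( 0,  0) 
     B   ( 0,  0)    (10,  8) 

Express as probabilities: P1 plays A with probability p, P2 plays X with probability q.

p = 0.8889, q = 0.4762

Work:
Find probabilities that make opponent indifferent:
P2 chooses q to make P1 indifferent between A and B
P1 chooses p to make P2 indifferent between X and Y
Mixed NE: P1 plays (A: 0.8889, B: 0.1111), P2 plays (X: 0.4762, Y: 0.5238)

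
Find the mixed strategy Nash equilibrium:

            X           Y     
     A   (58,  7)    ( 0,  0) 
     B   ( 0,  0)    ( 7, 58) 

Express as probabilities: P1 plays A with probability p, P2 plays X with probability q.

p = 0.8923, q = 0.1077

Work:
Find probabilities that make opponent indifferent:
P2 chooses q to make P1 indifferent between A and B
P1 chooses p to make P2 indifferent between X and Y
Mixed NE: P1 plays (A: 0.8923, B: 0.1077), P2 plays (X: 0.1077, Y: 0.8923)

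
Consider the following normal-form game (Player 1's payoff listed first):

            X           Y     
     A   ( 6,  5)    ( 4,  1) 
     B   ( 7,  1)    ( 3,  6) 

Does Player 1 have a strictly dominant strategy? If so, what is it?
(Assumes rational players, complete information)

No strictly dominant strategy exists for Player 1

Work:
A strategy strictly dominates another if it gives a strictly higher payoff against every opponent action. Compare each pair of P1's strategies column-by-column:
  A vs B: [6 vs 7, 4 vs 3] → A does not strictly dominate B (column X: 6 ≤ 7)
  B vs A: [7 vs 6, 3 vs 4] → B does not strictly dominate A (column Y: 3 ≤ 4)
No single strategy strictly dominates all others → no strictly dominant strategy.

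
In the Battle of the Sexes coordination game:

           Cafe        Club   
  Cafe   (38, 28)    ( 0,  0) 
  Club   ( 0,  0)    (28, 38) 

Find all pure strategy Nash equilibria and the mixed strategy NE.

Pure NE: (Cafe, Cafe) and (Club, Club); Mixed NE: p = 0.5758, q = 0.4242

Work:
Check pure NE:
(Cafe, Cafe): (38, 28) - no unilateral deviation beneficial
(Club, Club): (28, 38) - no unilateral deviation beneficial
Mixed NE: P1 plays Cafe with p = 0.5758, P2 plays Cafe with q = 0.4242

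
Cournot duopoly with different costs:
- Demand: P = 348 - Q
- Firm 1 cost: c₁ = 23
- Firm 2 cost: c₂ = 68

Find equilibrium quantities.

q₁* = 123.33, q₂* = 78.33

Work:
Reaction: q₁ = (348 - 23 - q₂)/2
Reaction: q₂ = (348 - 68 - q₁)/2
Solve simultaneously:
q₁* = (348 - 2×23 + 68)/3 = 123.33
q₂* = (348 - 2×68 + 23)/3 = 78.33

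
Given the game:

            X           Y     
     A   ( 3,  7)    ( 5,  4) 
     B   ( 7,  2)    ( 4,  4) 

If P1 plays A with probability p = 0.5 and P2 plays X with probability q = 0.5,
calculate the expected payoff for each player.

E[P1] = 4.75, E[P2] = 4.25

Work:
E[P1] = p·q·π₁(A,X) + p·(1-q)·π₁(A,Y) + (1-p)·q·π₁(B,X) + (1-p)·(1-q)·π₁(B,Y)
= 0.5·0.5·3 + 0.5·0.5·5 + 0.5·0.5·7 + 0.5·0.5·4
= 4.75

E[P2] = 4.25 (similar calculation)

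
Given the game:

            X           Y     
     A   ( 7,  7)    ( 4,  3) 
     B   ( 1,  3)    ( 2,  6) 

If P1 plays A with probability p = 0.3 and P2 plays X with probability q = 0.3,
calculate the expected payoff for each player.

E[P1] = 2.66, E[P2] = 4.83

Work:
E[P1] = p·q·π₁(A,X) + p·(1-q)·π₁(A,Y) + (1-p)·q·π₁(B,X) + (1-p)·(1-q)·π₁(B,Y)
= 0.3·0.3·7 + 0.3·0.7·4 + 0.7·0.3·1 + 0.7·0.7·2
= 2.66

E[P2] = 4.83 (similar calculation)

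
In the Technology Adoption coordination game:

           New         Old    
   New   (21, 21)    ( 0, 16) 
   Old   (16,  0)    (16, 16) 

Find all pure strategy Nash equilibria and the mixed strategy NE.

Pure NE: (New, New) and (Old, Old); Mixed NE: p = 0.7619, q = 0.7619

Work:
Check pure NE:
(New, New): (21, 21) - no unilateral deviation beneficial
(Old, Old): (16, 16) - no unilateral deviation beneficial
Mixed NE: P1 plays New with p = 0.7619, P2 plays New with q = 0.7619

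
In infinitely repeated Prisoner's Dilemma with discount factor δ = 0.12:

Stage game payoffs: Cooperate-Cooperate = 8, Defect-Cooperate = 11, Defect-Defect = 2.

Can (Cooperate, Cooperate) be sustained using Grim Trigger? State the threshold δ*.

δ* = 0.3333; since δ = 0.12 < 0.3333, cooperation cannot be sustained

Work:
For Grim Trigger:
Cooperate forever: 8/(1-δ)
Defect then punished: 11 + 2·δ/(1-δ)
Need: 8/(1-δ) ≥ 11 + 2·δ/(1-δ)
Solving: δ ≥ (T-R)/(T-P) = (11-8)/(11-2) = 0.3333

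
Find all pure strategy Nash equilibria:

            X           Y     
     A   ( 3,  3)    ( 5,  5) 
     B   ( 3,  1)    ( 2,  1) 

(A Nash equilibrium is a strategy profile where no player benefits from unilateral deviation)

Nash equilibrium: (A, Y), (B, X)

Work:
Best responses:
  P1 vs X: payoffs [3, 3] → best response A/B (payoff 3)
  P1 vs Y: payoffs [5, 2] → best response A (payoff 5)
  P2 vs A: payoffs [3, 5] → best response Y (payoff 5)
  P2 vs B: payoffs [1, 1] → best response X/Y (payoff 1)
Mutual best responses: (A,Y), (B,X) → Nash equilibria.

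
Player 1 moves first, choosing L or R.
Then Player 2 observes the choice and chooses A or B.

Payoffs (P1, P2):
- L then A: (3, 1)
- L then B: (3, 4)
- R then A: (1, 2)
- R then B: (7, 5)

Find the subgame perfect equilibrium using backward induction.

P1 plays R, P2 plays B after L and B after R; Payoff (7, 5)

Work:
Backward induction:
After L: P2 chooses B → P1 gets 3
After R: P2 chooses B → P1 gets 7
P1 chooses R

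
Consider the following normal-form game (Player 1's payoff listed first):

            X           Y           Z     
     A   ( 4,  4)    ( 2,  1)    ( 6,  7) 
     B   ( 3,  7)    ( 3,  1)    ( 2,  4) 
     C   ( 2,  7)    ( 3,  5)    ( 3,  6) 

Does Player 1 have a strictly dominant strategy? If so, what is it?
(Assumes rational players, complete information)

No strictly dominant strategy exists for Player 1

Work:
A strategy strictly dominates another if it gives a strictly higher payoff against every opponent action. Compare each pair of P1's strategies column-by-column:
  A vs B: [4 vs 3, 2 vs 3, 6 vs 2] → A does not strictly dominate B (column Y: 2 ≤ 3)
  A vs C: [4 vs 2, 2 vs 3, 6 vs 3] → A does not strictly dominate C (column Y: 2 ≤ 3)
  B vs A: [3 vs 4, 3 vs 2, 2 vs 6] → B does not strictly dominate A (column X: 3 ≤ 4)
  B vs C: [3 vs 2, 3 vs 3, 2 vs 3] → B does not strictly dominate C (column Y: 3 ≤ 3)
  C vs A: [2 vs 4, 3 vs 2, 3 vs 6] → C does not strictly dominate A (column X: 2 ≤ 4)
  C vs B: [2 vs 3, 3 vs 3, 3 vs 2] → C does not strictly dominate B (column X: 2 ≤ 3)
No single strategy strictly dominates all others → no strictly dominant strategy.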